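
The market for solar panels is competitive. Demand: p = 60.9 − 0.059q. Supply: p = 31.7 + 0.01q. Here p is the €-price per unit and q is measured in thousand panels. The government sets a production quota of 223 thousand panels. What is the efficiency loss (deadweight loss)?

€1382.60 thousand

Competitive equilibrium: 60.9 − 0.059q = 31.7 + 0.01q → q* = 423.1884, p* = 35.9319.
At q = 223: demand price = 60.9 − 0.059·223 = 47.743; supply price = 31.7 + 0.01·223 = 33.93.
Δq = 423.1884 − 223 = 200.1884; wedge = 47.743 − 33.93 = 13.813.
Welfare loss = ½ × 200.1884 × 13.813 = €1382.60 thousand.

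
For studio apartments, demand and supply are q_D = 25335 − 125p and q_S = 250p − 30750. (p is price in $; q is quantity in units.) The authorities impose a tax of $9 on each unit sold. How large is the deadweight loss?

In inverse form: demand p = 202.68 − 0.008q, supply p = 123 + 0.004q.
Competitive equilibrium: 202.68 − 0.008q = 123 + 0.004q → q* = 6640, p* = 149.56.
With the tax, the buyer price exceeds the seller price by 9: (202.68 − 0.008q) − (123 + 0.004q) = 9 → q' = 5890.
Δq = 6640 − 5890 = 750; the wedge equals the tax, 9.
Deadweight loss = ½ × 750 × 9 = $3375.

$3375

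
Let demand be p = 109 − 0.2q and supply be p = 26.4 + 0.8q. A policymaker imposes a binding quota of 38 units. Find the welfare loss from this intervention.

994.58

Competitive equilibrium: 109 − 0.2q = 26.4 + 0.8q → q* = 82.6, p* = 92.48.
At q = 38: demand price = 109 − 0.2·38 = 101.4; supply price = 26.4 + 0.8·38 = 56.8.
Δq = 82.6 − 38 = 44.6; wedge = 101.4 − 56.8 = 44.6.
Deadweight loss = ½ × 44.6 × 44.6 = 994.58.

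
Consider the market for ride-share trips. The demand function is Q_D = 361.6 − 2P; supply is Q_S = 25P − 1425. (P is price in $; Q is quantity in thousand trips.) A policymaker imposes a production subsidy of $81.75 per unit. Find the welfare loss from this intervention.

In inverse form: demand P = 180.8 − 0.5Q, supply P = 57 + 0.04Q.
Competitive equilibrium: 180.8 − 0.5Q = 57 + 0.04Q → Q* = 229.2593, P* = 66.1704.
The subsidy lowers effective supply by 81.75: P = 0.04Q − 24.75.
New quantity: 180.8 − 0.5Q = 0.04Q − 24.75 → Q' = 380.6481.
Overproduction ΔQ = 380.6481 − 229.2593 = 151.3888; wedge = subsidy = 81.75.
Welfare loss = ½ × 151.3888 × 81.75 = $6188.02 thousand.

$6188.02 thousand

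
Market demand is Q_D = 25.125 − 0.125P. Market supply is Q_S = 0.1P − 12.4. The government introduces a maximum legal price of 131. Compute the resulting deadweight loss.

115.20

In inverse form: demand P = 201 − 8Q, supply P = 124 + 10Q.
Competitive equilibrium: 201 − 8Q = 124 + 10Q → Q* = 4.27778, P* = 166.77778.
At the ceiling P = 131, quantity supplied = (131 − 124)/10 = 0.7.
Willingness to pay at Q' = 0.7: 201 − 8·0.7 = 195.4.
ΔQ = 4.27778 − 0.7 = 3.57778; wedge = 195.4 − 131 = 64.4.
Deadweight loss = ½ × 3.57778 × 64.4 = 115.20.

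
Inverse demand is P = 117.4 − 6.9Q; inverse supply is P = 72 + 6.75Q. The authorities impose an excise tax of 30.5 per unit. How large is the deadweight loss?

Competitive equilibrium: 117.4 − 6.9Q = 72 + 6.75Q → Q* = 3.32601, P* = 94.45055.
With the tax, the buyer price exceeds the seller price by 30.5: (117.4 − 6.9Q) − (72 + 6.75Q) = 30.5 → Q' = 1.09158.
ΔQ = 3.32601 − 1.09158 = 2.23443; the wedge equals the tax, 30.5.
The triangle = ½ × 2.23443 × 30.5 = 34.08.

34.08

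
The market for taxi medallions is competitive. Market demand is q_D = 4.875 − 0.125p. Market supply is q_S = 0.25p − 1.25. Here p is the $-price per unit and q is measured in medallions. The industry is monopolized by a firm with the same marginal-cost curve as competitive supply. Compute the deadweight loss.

In inverse form: demand p = 39 − 8q, supply p = 5 + 4q.
Competitive equilibrium: 39 − 8q = 5 + 4q → q* = 2.8333, p* = 16.3333.
Marginal revenue: MR = 39 − 16q. Set MR = MC: 39 − 16q = 5 + 4q → q_m = 1.7.
Price p_m = 39 − 8·1.7 = 25.4; MC(q_m) = 5 + 4·1.7 = 11.8.
Competitive q* = 2.8333, so Δq = 1.1333; wedge = 25.4 − 11.8 = 13.6.
Deadweight loss = ½ × 1.1333 × 13.6 = $7.71.

$7.71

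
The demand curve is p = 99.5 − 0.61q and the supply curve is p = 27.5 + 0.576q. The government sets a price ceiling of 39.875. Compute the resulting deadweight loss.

912.34

Competitive equilibrium: 99.5 − 0.61q = 27.5 + 0.576q → q* = 60.7083, p* = 62.468.
At the ceiling p = 39.875, quantity supplied = (39.875 − 27.5)/0.576 = 21.4844.
Willingness to pay at q' = 21.4844: 99.5 − 0.61·21.4844 = 86.3945.
Δq = 60.7083 − 21.4844 = 39.2239; wedge = 86.3945 − 39.875 = 46.5195.
Deadweight loss = ½ × 39.2239 × 46.5195 = 912.34.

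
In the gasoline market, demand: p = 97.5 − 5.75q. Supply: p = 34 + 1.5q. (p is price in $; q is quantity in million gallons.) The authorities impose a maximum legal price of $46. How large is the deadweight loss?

$2.09 million

Competitive equilibrium: 97.5 − 5.75q = 34 + 1.5q → q* = 8.7586, p* = 47.1379.
At the ceiling p = 46, quantity supplied = (46 − 34)/1.5 = 8.
Willingness to pay at q' = 8: 97.5 − 5.75·8 = 51.5.
Δq = 8.7586 − 8 = 0.7586; wedge = 51.5 − 46 = 5.5.
Welfare loss = ½ × 0.7586 × 5.5 = $2.09 million.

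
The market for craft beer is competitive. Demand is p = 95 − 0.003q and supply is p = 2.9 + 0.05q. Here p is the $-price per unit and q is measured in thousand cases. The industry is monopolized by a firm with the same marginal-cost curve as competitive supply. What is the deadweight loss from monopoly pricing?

$229.66 thousand

Competitive equilibrium: 95 − 0.003q = 2.9 + 0.05q → q* = 1737.7358, p* = 89.7868.
Marginal revenue: MR = 95 − 0.006q. Set MR = MC: 95 − 0.006q = 2.9 + 0.05q → q_m = 1644.6429.
Price p_m = 95 − 0.003·1644.6429 = 90.0661; MC(q_m) = 2.9 + 0.05·1644.6429 = 85.1321.
Competitive q* = 1737.7358, so Δq = 93.0929; wedge = 90.0661 − 85.1321 = 4.934.
The triangle = ½ × 93.0929 × 4.934 = $229.66 thousand.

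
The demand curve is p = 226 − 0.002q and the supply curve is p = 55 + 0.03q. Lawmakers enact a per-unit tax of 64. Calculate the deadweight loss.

64000

Competitive equilibrium: 226 − 0.002q = 55 + 0.03q → q* = 5343.75, p* = 215.3125.
With the tax, the buyer price exceeds the seller price by 64: (226 − 0.002q) − (55 + 0.03q) = 64 → q' = 3343.75.
Δq = 5343.75 − 3343.75 = 2000; the wedge equals the tax, 64.
Welfare loss = ½ × 2000 × 64 = 64000.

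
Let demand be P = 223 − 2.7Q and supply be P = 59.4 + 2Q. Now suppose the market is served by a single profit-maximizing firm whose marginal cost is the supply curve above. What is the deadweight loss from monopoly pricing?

Competitive equilibrium: 223 − 2.7Q = 59.4 + 2Q → Q* = 34.8085, P* = 129.017.
Marginal revenue: MR = 223 − 5.4Q. Set MR = MC: 223 − 5.4Q = 59.4 + 2Q → Q_m = 22.1081.
Price P_m = 223 − 2.7·22.1081 = 163.3081; MC(Q_m) = 59.4 + 2·22.1081 = 103.6162.
Competitive Q* = 34.8085, so ΔQ = 12.7004; wedge = 163.3081 − 103.6162 = 59.6919.
Welfare loss = ½ × 12.7004 × 59.6919 = 379.06.

379.06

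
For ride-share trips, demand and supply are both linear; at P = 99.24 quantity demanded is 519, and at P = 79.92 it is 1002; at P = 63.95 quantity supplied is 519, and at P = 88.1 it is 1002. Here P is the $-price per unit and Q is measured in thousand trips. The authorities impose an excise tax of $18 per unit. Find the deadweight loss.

Demand slope = (79.92 − 99.24)/(1002 − 519) = −0.04, so P = 120 − 0.04Q.
Supply slope = (88.1 − 63.95)/(1002 − 519) = 0.05, so P = 38 + 0.05Q.
Competitive equilibrium: 120 − 0.04Q = 38 + 0.05Q → Q* = 911.1111, P* = 83.5556.
With the tax, the buyer price exceeds the seller price by 18: (120 − 0.04Q) − (38 + 0.05Q) = 18 → Q' = 711.1111.
ΔQ = 911.1111 − 711.1111 = 200; the wedge equals the tax, 18.
The triangle = ½ × 200 × 18 = $1800 thousand.

$1800 thousand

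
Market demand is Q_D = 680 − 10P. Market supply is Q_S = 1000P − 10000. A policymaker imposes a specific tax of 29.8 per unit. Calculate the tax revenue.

In inverse form: demand P = 68 − 0.1Q, supply P = 10 + 0.001Q.
Competitive equilibrium: 68 − 0.1Q = 10 + 0.001Q → Q* = 574.2574, P* = 10.5743.
With the tax, the buyer price exceeds the seller price by 29.8: (68 − 0.1Q) − (10 + 0.001Q) = 29.8 → Q' = 279.2079.
Tax revenue = 29.8 × 279.2079 = 8320.40.

8320.40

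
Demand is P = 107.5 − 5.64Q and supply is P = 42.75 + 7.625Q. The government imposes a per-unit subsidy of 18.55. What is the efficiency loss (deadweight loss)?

12.97

Competitive equilibrium: 107.5 − 5.64Q = 42.75 + 7.625Q → Q* = 4.8813, P* = 79.9697.
The subsidy lowers effective supply by 18.55: P = 24.2 + 7.625Q.
New quantity: 107.5 − 5.64Q = 24.2 + 7.625Q → Q' = 6.2797.
Overproduction ΔQ = 6.2797 − 4.8813 = 1.3984; wedge = subsidy = 18.55.
Welfare loss = ½ × 1.3984 × 18.55 = 12.97.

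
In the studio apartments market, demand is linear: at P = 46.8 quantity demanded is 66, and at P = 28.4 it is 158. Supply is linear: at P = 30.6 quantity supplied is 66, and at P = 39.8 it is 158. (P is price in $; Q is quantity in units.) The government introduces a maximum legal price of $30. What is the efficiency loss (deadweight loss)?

$540

Demand slope = (28.4 − 46.8)/(158 − 66) = −0.2, so P = 60 − 0.2Q.
Supply slope = (39.8 − 30.6)/(158 − 66) = 0.1, so P = 24 + 0.1Q.
Competitive equilibrium: 60 − 0.2Q = 24 + 0.1Q → Q* = 120, P* = 36.
At the ceiling P = 30, quantity supplied = (30 − 24)/0.1 = 60.
Willingness to pay at Q' = 60: 60 − 0.2·60 = 48.
ΔQ = 120 − 60 = 60; wedge = 48 − 30 = 18.
DWL = ½ × 60 × 18 = $540.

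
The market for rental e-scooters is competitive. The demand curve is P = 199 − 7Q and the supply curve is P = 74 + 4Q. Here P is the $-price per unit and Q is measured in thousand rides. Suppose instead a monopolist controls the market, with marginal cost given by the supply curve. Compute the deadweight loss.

$107.41 thousand

Competitive equilibrium: 199 − 7Q = 74 + 4Q → Q* = 11.3636, P* = 119.4545.
Marginal revenue: MR = 199 − 14Q. Set MR = MC: 199 − 14Q = 74 + 4Q → Q_m = 6.9444.
Price P_m = 199 − 7·6.9444 = 150.3892; MC(Q_m) = 74 + 4·6.9444 = 101.7776.
Competitive Q* = 11.3636, so ΔQ = 4.4192; wedge = 150.3892 − 101.7776 = 48.6116.
Deadweight loss = ½ × 4.4192 × 48.6116 = $107.41 thousand.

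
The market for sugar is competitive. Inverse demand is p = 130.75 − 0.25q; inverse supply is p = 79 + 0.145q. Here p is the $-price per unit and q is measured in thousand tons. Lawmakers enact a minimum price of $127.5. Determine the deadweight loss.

Competitive equilibrium: 130.75 − 0.25q = 79 + 0.145q → q* = 131.0127, p* = 97.9968.
At the floor p = 127.5, quantity demanded = (130.75 − 127.5)/0.25 = 13.
Sellers' marginal cost at q' = 13: 79 + 0.145·13 = 80.885.
Δq = 131.0127 − 13 = 118.0127; wedge = 127.5 − 80.885 = 46.615.
Deadweight loss = ½ × 118.0127 × 46.615 = $2750.58 thousand.

$2750.58 thousand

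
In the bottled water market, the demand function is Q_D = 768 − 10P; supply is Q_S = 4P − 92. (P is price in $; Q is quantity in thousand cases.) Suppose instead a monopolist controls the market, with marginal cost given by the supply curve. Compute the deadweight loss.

In inverse form: demand P = 76.8 − 0.1Q, supply P = 23 + 0.25Q.
Competitive equilibrium: 76.8 − 0.1Q = 23 + 0.25Q → Q* = 153.7143, P* = 61.4286.
Marginal revenue: MR = 76.8 − 0.2Q. Set MR = MC: 76.8 − 0.2Q = 23 + 0.25Q → Q_m = 119.5556.
Price P_m = 76.8 − 0.1·119.5556 = 64.8444; MC(Q_m) = 23 + 0.25·119.5556 = 52.8889.
Competitive Q* = 153.7143, so ΔQ = 34.1587; wedge = 64.8444 − 52.8889 = 11.9555.
The triangle = ½ × 34.1587 × 11.9555 = $204.19 thousand.

$204.19 thousand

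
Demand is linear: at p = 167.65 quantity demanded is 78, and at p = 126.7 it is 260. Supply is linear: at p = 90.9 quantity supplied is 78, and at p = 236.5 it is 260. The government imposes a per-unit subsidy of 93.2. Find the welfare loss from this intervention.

4237.19

Demand slope = (126.7 − 167.65)/(260 − 78) = −0.225, so p = 185.2 − 0.225q.
Supply slope = (236.5 − 90.9)/(260 − 78) = 0.8, so p = 28.5 + 0.8q.
Competitive equilibrium: 185.2 − 0.225q = 28.5 + 0.8q → q* = 152.878, p* = 150.8024.
The subsidy lowers effective supply by 93.2: p = 0.8q − 64.7.
New quantity: 185.2 − 0.225q = 0.8q − 64.7 → q' = 243.8049.
Overproduction Δq = 243.8049 − 152.878 = 90.9269; wedge = subsidy = 93.2.
Deadweight loss = ½ × 90.9269 × 93.2 = 4237.19.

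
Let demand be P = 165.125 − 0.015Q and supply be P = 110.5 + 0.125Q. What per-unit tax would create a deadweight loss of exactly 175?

Competitive equilibrium: 165.125 − 0.015Q = 110.5 + 0.125Q → Q* = 390.1786, P* = 159.2723.
A tax t gives ΔQ = t/0.14 and wedge t, so DWL = t²/0.28.
t²/0.28 = 175 → t² = 49 → t = 7.

7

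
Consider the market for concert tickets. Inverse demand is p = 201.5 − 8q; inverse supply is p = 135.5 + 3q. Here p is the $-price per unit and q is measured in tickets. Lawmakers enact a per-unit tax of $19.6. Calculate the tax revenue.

Competitive equilibrium: 201.5 − 8q = 135.5 + 3q → q* = 6, p* = 153.5.
With the tax, the buyer price exceeds the seller price by 19.6: (201.5 − 8q) − (135.5 + 3q) = 19.6 → q' = 4.2182.
Tax revenue = 19.6 × 4.2182 = $82.68.

$82.68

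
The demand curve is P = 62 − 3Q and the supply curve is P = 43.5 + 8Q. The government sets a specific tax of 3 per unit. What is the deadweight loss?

0.41

Competitive equilibrium: 62 − 3Q = 43.5 + 8Q → Q* = 1.6818, P* = 56.9545.
With the tax, the buyer price exceeds the seller price by 3: (62 − 3Q) − (43.5 + 8Q) = 3 → Q' = 1.4091.
ΔQ = 1.6818 − 1.4091 = 0.2727; the wedge equals the tax, 3.
The triangle = ½ × 0.2727 × 3 = 0.41.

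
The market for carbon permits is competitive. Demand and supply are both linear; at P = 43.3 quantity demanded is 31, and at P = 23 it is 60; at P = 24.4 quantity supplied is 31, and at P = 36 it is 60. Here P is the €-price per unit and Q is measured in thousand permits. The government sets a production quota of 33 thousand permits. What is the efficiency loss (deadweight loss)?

€126.77 thousand

Demand slope = (23 − 43.3)/(60 − 31) = −0.7, so P = 65 − 0.7Q.
Supply slope = (36 − 24.4)/(60 − 31) = 0.4, so P = 12 + 0.4Q.
Competitive equilibrium: 65 − 0.7Q = 12 + 0.4Q → Q* = 48.1818, P* = 31.2727.
At Q = 33: demand price = 65 − 0.7·33 = 41.9; supply price = 12 + 0.4·33 = 25.2.
ΔQ = 48.1818 − 33 = 15.1818; wedge = 41.9 − 25.2 = 16.7.
The triangle = ½ × 15.1818 × 16.7 = €126.77 thousand.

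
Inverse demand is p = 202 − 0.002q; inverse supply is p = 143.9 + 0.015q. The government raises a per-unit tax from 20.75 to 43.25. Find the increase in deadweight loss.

Competitive equilibrium: 202 − 0.002q = 143.9 + 0.015q → q* = 3417.6471, p* = 195.1647.
For a per-unit tax t: Δq = t/0.017, so DWL = ½·t·(t/0.017) = t²/0.034.
At t = 20.75: DWL = 12663.603. At t = 43.25: DWL = 55016.544.
Increase = 55016.544 − 12663.603 = 42352.94.

42352.94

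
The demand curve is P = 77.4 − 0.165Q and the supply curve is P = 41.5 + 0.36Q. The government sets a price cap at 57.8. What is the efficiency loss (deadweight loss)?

Competitive equilibrium: 77.4 − 0.165Q = 41.5 + 0.36Q → Q* = 68.381, P* = 66.1171.
At the ceiling P = 57.8, quantity supplied = (57.8 − 41.5)/0.36 = 45.2778.
Willingness to pay at Q' = 45.2778: 77.4 − 0.165·45.2778 = 69.9292.
ΔQ = 68.381 − 45.2778 = 23.1032; wedge = 69.9292 − 57.8 = 12.1292.
The triangle = ½ × 23.1032 × 12.1292 = 140.11.

140.11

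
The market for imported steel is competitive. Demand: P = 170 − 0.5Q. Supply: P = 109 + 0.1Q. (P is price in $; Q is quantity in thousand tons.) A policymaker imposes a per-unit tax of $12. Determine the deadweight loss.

Competitive equilibrium: 170 − 0.5Q = 109 + 0.1Q → Q* = 101.6667, P* = 119.1667.
With the tax, the buyer price exceeds the seller price by 12: (170 − 0.5Q) − (109 + 0.1Q) = 12 → Q' = 81.6667.
ΔQ = 101.6667 − 81.6667 = 20; the wedge equals the tax, 12.
DWL = ½ × 20 × 12 = $120 thousand.

$120 thousand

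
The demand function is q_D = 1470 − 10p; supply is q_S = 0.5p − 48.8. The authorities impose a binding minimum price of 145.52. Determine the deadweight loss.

In inverse form: demand p = 147 − 0.1q, supply p = 97.6 + 2q.
Competitive equilibrium: 147 − 0.1q = 97.6 + 2q → q* = 23.5238, p* = 144.6476.
At the floor p = 145.52, quantity demanded = (147 − 145.52)/0.1 = 14.8.
Sellers' marginal cost at q' = 14.8: 97.6 + 2·14.8 = 127.2.
Δq = 23.5238 − 14.8 = 8.7238; wedge = 145.52 − 127.2 = 18.32.
The triangle = ½ × 8.7238 × 18.32 = 79.91.

79.91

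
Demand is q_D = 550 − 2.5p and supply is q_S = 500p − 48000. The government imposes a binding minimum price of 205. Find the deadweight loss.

14757.03

In inverse form: demand p = 220 − 0.4q, supply p = 96 + 0.002q.
Competitive equilibrium: 220 − 0.4q = 96 + 0.002q → q* = 308.4577, p* = 96.6169.
At the floor p = 205, quantity demanded = (220 − 205)/0.4 = 37.5.
Sellers' marginal cost at q' = 37.5: 96 + 0.002·37.5 = 96.075.
Δq = 308.4577 − 37.5 = 270.9577; wedge = 205 − 96.075 = 108.925.
DWL = ½ × 270.9577 × 108.925 = 14757.03.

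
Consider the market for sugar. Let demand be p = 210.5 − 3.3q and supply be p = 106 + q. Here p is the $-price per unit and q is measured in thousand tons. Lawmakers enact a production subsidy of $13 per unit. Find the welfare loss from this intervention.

Competitive equilibrium: 210.5 − 3.3q = 106 + q → q* = 24.3023, p* = 130.3023.
The subsidy lowers effective supply by 13: p = 93 + q.
New quantity: 210.5 − 3.3q = 93 + q → q' = 27.3256.
Overproduction Δq = 27.3256 − 24.3023 = 3.0233; wedge = subsidy = 13.
Deadweight loss = ½ × 3.0233 × 13 = $19.65 thousand.

$19.65 thousand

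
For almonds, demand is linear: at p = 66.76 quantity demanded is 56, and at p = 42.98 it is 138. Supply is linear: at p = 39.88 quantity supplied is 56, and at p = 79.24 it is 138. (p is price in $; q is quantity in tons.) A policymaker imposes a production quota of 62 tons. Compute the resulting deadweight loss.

Demand slope = (42.98 − 66.76)/(138 − 56) = −0.29, so p = 83 − 0.29q.
Supply slope = (79.24 − 39.88)/(138 − 56) = 0.48, so p = 13 + 0.48q.
Competitive equilibrium: 83 − 0.29q = 13 + 0.48q → q* = 90.9091, p* = 56.6364.
At q = 62: demand price = 83 − 0.29·62 = 65.02; supply price = 13 + 0.48·62 = 42.76.
Δq = 90.9091 − 62 = 28.9091; wedge = 65.02 − 42.76 = 22.26.
DWL = ½ × 28.9091 × 22.26 = $321.76.

$321.76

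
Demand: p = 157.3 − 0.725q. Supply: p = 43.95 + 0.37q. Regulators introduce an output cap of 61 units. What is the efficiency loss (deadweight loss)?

Competitive equilibrium: 157.3 − 0.725q = 43.95 + 0.37q → q* = 103.516, p* = 82.2509.
At q = 61: demand price = 157.3 − 0.725·61 = 113.075; supply price = 43.95 + 0.37·61 = 66.52.
Δq = 103.516 − 61 = 42.516; wedge = 113.075 − 66.52 = 46.555.
Welfare loss = ½ × 42.516 × 46.555 = 989.67.

989.67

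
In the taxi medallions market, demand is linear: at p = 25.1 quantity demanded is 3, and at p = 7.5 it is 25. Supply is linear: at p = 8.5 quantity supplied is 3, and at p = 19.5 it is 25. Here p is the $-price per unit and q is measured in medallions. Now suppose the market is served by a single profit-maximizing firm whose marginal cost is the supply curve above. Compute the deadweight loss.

$23.46

Demand slope = (7.5 − 25.1)/(25 − 3) = −0.8, so p = 27.5 − 0.8q.
Supply slope = (19.5 − 8.5)/(25 − 3) = 0.5, so p = 7 + 0.5q.
Competitive equilibrium: 27.5 − 0.8q = 7 + 0.5q → q* = 15.7692, p* = 14.8846.
Marginal revenue: MR = 27.5 − 1.6q. Set MR = MC: 27.5 − 1.6q = 7 + 0.5q → q_m = 9.7619.
Price p_m = 27.5 − 0.8·9.7619 = 19.6905; MC(q_m) = 7 + 0.5·9.7619 = 11.881.
Competitive q* = 15.7692, so Δq = 6.0073; wedge = 19.6905 − 11.881 = 7.8095.
Welfare loss = ½ × 6.0073 × 7.8095 = $23.46.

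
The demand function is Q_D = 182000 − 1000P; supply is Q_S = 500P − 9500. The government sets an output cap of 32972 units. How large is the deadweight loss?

In inverse form: demand P = 182 − 0.001Q, supply P = 19 + 0.002Q.
Competitive equilibrium: 182 − 0.001Q = 19 + 0.002Q → Q* = 54333.3333, P* = 127.6667.
At Q = 32972: demand price = 182 − 0.001·32972 = 149.028; supply price = 19 + 0.002·32972 = 84.944.
ΔQ = 54333.3333 − 32972 = 21361.3333; wedge = 149.028 − 84.944 = 64.084.
The triangle = ½ × 21361.3333 × 64.084 = 684459.84.

684459.84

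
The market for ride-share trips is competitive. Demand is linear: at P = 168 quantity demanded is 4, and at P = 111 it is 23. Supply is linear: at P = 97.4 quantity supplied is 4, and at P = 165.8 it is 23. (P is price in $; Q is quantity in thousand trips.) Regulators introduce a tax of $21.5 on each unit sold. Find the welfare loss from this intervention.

Demand slope = (111 − 168)/(23 − 4) = −3, so P = 180 − 3Q.
Supply slope = (165.8 − 97.4)/(23 − 4) = 3.6, so P = 83 + 3.6Q.
Competitive equilibrium: 180 − 3Q = 83 + 3.6Q → Q* = 14.697, P* = 135.9091.
With the tax, the buyer price exceeds the seller price by 21.5: (180 − 3Q) − (83 + 3.6Q) = 21.5 → Q' = 11.4394.
ΔQ = 14.697 − 11.4394 = 3.2576; the wedge equals the tax, 21.5.
The triangle = ½ × 3.2576 × 21.5 = $35.02 thousand.

$35.02 thousand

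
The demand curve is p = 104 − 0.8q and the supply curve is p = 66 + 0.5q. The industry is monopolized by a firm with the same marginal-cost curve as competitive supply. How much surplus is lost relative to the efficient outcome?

Competitive equilibrium: 104 − 0.8q = 66 + 0.5q → q* = 29.2308, p* = 80.6154.
Marginal revenue: MR = 104 − 1.6q. Set MR = MC: 104 − 1.6q = 66 + 0.5q → q_m = 18.0952.
Price p_m = 104 − 0.8·18.0952 = 89.5238; MC(q_m) = 66 + 0.5·18.0952 = 75.0476.
Competitive q* = 29.2308, so Δq = 11.1356; wedge = 89.5238 − 75.0476 = 14.4762.
Welfare loss = ½ × 11.1356 × 14.4762 = 80.60.

80.60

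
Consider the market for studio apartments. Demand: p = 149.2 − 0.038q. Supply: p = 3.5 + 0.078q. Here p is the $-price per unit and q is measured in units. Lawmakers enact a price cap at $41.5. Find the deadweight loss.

Competitive equilibrium: 149.2 − 0.038q = 3.5 + 0.078q → q* = 1256.03448, p* = 101.47069.
At the ceiling p = 41.5, quantity supplied = (41.5 − 3.5)/0.078 = 487.17949.
Willingness to pay at q' = 487.17949: 149.2 − 0.038·487.17949 = 130.68718.
Δq = 1256.03448 − 487.17949 = 768.85499; wedge = 130.68718 − 41.5 = 89.18718.
The triangle = ½ × 768.85499 × 89.18718 = $34286.

$34286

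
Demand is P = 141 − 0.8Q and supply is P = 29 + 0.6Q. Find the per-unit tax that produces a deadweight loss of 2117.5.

Competitive equilibrium: 141 − 0.8Q = 29 + 0.6Q → Q* = 80, P* = 77.
A tax t gives ΔQ = t/1.4 and wedge t, so DWL = t²/2.8.
t²/2.8 = 2117.5 → t² = 5929 → t = 77.

77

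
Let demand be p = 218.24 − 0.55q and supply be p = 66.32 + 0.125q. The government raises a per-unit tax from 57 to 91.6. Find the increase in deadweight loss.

Competitive equilibrium: 218.24 − 0.55q = 66.32 + 0.125q → q* = 225.0667, p* = 94.4533.
For a per-unit tax t: Δq = t/0.675, so DWL = ½·t·(t/0.675) = t²/1.35.
At t = 57: DWL = 2406.667. At t = 91.6: DWL = 6215.23.
Increase = 6215.23 − 2406.667 = 3808.56.

3808.56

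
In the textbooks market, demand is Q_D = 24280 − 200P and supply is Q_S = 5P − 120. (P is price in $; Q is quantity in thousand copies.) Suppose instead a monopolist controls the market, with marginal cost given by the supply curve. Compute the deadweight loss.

In inverse form: demand P = 121.4 − 0.005Q, supply P = 24 + 0.2Q.
Competitive equilibrium: 121.4 − 0.005Q = 24 + 0.2Q → Q* = 475.122, P* = 119.0244.
Marginal revenue: MR = 121.4 − 0.01Q. Set MR = MC: 121.4 − 0.01Q = 24 + 0.2Q → Q_m = 463.8095.
Price P_m = 121.4 − 0.005·463.8095 = 119.081; MC(Q_m) = 24 + 0.2·463.8095 = 116.7619.
Competitive Q* = 475.122, so ΔQ = 11.3125; wedge = 119.081 − 116.7619 = 2.3191.
Deadweight loss = ½ × 11.3125 × 2.3191 = $13.12 thousand.

$13.12 thousand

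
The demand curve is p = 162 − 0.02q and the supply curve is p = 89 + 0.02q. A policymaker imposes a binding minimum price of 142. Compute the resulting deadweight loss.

Competitive equilibrium: 162 − 0.02q = 89 + 0.02q → q* = 1825, p* = 125.5.
At the floor p = 142, quantity demanded = (162 − 142)/0.02 = 1000.
Sellers' marginal cost at q' = 1000: 89 + 0.02·1000 = 109.
Δq = 1825 − 1000 = 825; wedge = 142 − 109 = 33.
DWL = ½ × 825 × 33 = 13612.50.

13612.50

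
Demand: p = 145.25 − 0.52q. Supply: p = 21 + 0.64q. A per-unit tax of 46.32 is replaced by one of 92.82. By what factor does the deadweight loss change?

4.016

Competitive equilibrium: 145.25 − 0.52q = 21 + 0.64q → q* = 107.1121, p* = 89.5517.
For a per-unit tax t: Δq = t/1.16, so DWL = ½·t·(t/1.16) = t²/2.32.
At t = 46.32: DWL = 924.803. At t = 92.82: DWL = 3713.600.
Ratio = (92.82/46.32)² = 4.016.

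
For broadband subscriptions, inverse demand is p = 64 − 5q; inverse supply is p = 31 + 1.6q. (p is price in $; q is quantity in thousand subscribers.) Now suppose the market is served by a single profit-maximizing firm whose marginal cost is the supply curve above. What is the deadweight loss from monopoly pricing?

Competitive equilibrium: 64 − 5q = 31 + 1.6q → q* = 5, p* = 39.
Marginal revenue: MR = 64 − 10q. Set MR = MC: 64 − 10q = 31 + 1.6q → q_m = 2.8448.
Price p_m = 64 − 5·2.8448 = 49.776; MC(q_m) = 31 + 1.6·2.8448 = 35.5517.
Competitive q* = 5, so Δq = 2.1552; wedge = 49.776 − 35.5517 = 14.2243.
Deadweight loss = ½ × 2.1552 × 14.2243 = $15.33 thousand.

$15.33 thousand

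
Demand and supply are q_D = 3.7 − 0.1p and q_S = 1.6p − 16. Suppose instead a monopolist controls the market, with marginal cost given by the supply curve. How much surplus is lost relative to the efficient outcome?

In inverse form: demand p = 37 − 10q, supply p = 10 + 0.625q.
Competitive equilibrium: 37 − 10q = 10 + 0.625q → q* = 2.5412, p* = 11.5882.
Marginal revenue: MR = 37 − 20q. Set MR = MC: 37 − 20q = 10 + 0.625q → q_m = 1.3091.
Price p_m = 37 − 10·1.3091 = 23.909; MC(q_m) = 10 + 0.625·1.3091 = 10.8182.
Competitive q* = 2.5412, so Δq = 1.2321; wedge = 23.909 − 10.8182 = 13.0908.
DWL = ½ × 1.2321 × 13.0908 = 8.06.

8.06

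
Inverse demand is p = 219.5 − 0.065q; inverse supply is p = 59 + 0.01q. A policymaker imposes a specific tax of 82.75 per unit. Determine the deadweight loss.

45650.42

Competitive equilibrium: 219.5 − 0.065q = 59 + 0.01q → q* = 2140, p* = 80.4.
With the tax, the buyer price exceeds the seller price by 82.75: (219.5 − 0.065q) − (59 + 0.01q) = 82.75 → q' = 1036.6667.
Δq = 2140 − 1036.6667 = 1103.3333; the wedge equals the tax, 82.75.
Welfare loss = ½ × 1103.3333 × 82.75 = 45650.42.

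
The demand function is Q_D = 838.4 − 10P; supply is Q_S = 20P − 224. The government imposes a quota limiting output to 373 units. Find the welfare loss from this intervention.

928.52

In inverse form: demand P = 83.84 − 0.1Q, supply P = 11.2 + 0.05Q.
Competitive equilibrium: 83.84 − 0.1Q = 11.2 + 0.05Q → Q* = 484.2667, P* = 35.4133.
At Q = 373: demand price = 83.84 − 0.1·373 = 46.54; supply price = 11.2 + 0.05·373 = 29.85.
ΔQ = 484.2667 − 373 = 111.2667; wedge = 46.54 − 29.85 = 16.69.
Welfare loss = ½ × 111.2667 × 16.69 = 928.52.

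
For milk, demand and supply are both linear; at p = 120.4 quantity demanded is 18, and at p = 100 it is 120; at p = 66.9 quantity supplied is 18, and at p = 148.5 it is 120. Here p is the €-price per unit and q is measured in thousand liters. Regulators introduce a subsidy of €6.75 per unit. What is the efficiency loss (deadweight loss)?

€22.78 thousand

Demand slope = (100 − 120.4)/(120 − 18) = −0.2, so p = 124 − 0.2q.
Supply slope = (148.5 − 66.9)/(120 − 18) = 0.8, so p = 52.5 + 0.8q.
Competitive equilibrium: 124 − 0.2q = 52.5 + 0.8q → q* = 71.5, p* = 109.7.
The subsidy lowers effective supply by 6.75: p = 45.75 + 0.8q.
New quantity: 124 − 0.2q = 45.75 + 0.8q → q' = 78.25.
Overproduction Δq = 78.25 − 71.5 = 6.75; wedge = subsidy = 6.75.
Welfare loss = ½ × 6.75 × 6.75 = €22.78 thousand.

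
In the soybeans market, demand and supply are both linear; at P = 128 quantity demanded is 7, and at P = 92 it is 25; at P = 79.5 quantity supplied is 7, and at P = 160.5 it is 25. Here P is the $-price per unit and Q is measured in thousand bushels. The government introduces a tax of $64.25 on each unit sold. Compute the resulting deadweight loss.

$317.54 thousand

Demand slope = (92 − 128)/(25 − 7) = −2, so P = 142 − 2Q.
Supply slope = (160.5 − 79.5)/(25 − 7) = 4.5, so P = 48 + 4.5Q.
Competitive equilibrium: 142 − 2Q = 48 + 4.5Q → Q* = 14.4615, P* = 113.0769.
With the tax, the buyer price exceeds the seller price by 64.25: (142 − 2Q) − (48 + 4.5Q) = 64.25 → Q' = 4.5769.
ΔQ = 14.4615 − 4.5769 = 9.8846; the wedge equals the tax, 64.25.
DWL = ½ × 9.8846 × 64.25 = $317.54 thousand.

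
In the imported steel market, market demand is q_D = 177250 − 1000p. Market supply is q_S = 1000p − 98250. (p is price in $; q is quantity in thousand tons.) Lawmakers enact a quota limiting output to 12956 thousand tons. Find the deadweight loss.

In inverse form: demand p = 177.25 − 0.001q, supply p = 98.25 + 0.001q.
Competitive equilibrium: 177.25 − 0.001q = 98.25 + 0.001q → q* = 39500, p* = 137.75.
At q = 12956: demand price = 177.25 − 0.001·12956 = 164.294; supply price = 98.25 + 0.001·12956 = 111.206.
Δq = 39500 − 12956 = 26544; wedge = 164.294 − 111.206 = 53.088.
The triangle = ½ × 26544 × 53.088 = $704583.936 thousand.

$704583.936 thousand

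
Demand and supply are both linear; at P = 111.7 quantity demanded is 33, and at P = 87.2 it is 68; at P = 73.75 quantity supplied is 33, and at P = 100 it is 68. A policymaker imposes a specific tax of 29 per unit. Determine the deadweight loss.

Demand slope = (87.2 − 111.7)/(68 − 33) = −0.7, so P = 134.8 − 0.7Q.
Supply slope = (100 − 73.75)/(68 − 33) = 0.75, so P = 49 + 0.75Q.
Competitive equilibrium: 134.8 − 0.7Q = 49 + 0.75Q → Q* = 59.1724, P* = 93.3793.
With the tax, the buyer price exceeds the seller price by 29: (134.8 − 0.7Q) − (49 + 0.75Q) = 29 → Q' = 39.1724.
ΔQ = 59.1724 − 39.1724 = 20; the wedge equals the tax, 29.
Deadweight loss = ½ × 20 × 29 = 290.

290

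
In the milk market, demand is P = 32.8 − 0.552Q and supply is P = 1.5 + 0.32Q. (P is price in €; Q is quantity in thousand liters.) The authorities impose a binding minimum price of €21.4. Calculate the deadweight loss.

Competitive equilibrium: 32.8 − 0.552Q = 1.5 + 0.32Q → Q* = 35.8945, P* = 12.98624.
At the floor P = 21.4, quantity demanded = (32.8 − 21.4)/0.552 = 20.65217.
Sellers' marginal cost at Q' = 20.65217: 1.5 + 0.32·20.65217 = 8.10869.
ΔQ = 35.8945 − 20.65217 = 15.24233; wedge = 21.4 − 8.10869 = 13.29131.
DWL = ½ × 15.24233 × 13.29131 = €101.30 thousand.

€101.30 thousand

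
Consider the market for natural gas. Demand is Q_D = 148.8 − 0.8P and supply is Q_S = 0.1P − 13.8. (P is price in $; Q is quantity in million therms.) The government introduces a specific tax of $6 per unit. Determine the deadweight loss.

$1.60 million

In inverse form: demand P = 186 − 1.25Q, supply P = 138 + 10Q.
Competitive equilibrium: 186 − 1.25Q = 138 + 10Q → Q* = 4.2667, P* = 180.6667.
With the tax, the buyer price exceeds the seller price by 6: (186 − 1.25Q) − (138 + 10Q) = 6 → Q' = 3.7333.
ΔQ = 4.2667 − 3.7333 = 0.5334; the wedge equals the tax, 6.
Deadweight loss = ½ × 0.5334 × 6 = $1.60 million.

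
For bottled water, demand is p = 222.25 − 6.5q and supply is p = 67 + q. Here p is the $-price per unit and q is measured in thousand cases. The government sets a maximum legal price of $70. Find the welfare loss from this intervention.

$1174.84 thousand

Competitive equilibrium: 222.25 − 6.5q = 67 + q → q* = 20.7, p* = 87.7.
At the ceiling p = 70, quantity supplied = (70 − 67)/1 = 3.
Willingness to pay at q' = 3: 222.25 − 6.5·3 = 202.75.
Δq = 20.7 − 3 = 17.7; wedge = 202.75 − 70 = 132.75.
DWL = ½ × 17.7 × 132.75 = $1174.84 thousand.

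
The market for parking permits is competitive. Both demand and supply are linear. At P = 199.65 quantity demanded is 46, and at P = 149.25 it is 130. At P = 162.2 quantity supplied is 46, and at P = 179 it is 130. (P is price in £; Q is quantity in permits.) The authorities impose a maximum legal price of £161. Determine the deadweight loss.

Demand slope = (149.25 − 199.65)/(130 − 46) = −0.6, so P = 227.25 − 0.6Q.
Supply slope = (179 − 162.2)/(130 − 46) = 0.2, so P = 153 + 0.2Q.
Competitive equilibrium: 227.25 − 0.6Q = 153 + 0.2Q → Q* = 92.8125, P* = 171.5625.
At the ceiling P = 161, quantity supplied = (161 − 153)/0.2 = 40.
Willingness to pay at Q' = 40: 227.25 − 0.6·40 = 203.25.
ΔQ = 92.8125 − 40 = 52.8125; wedge = 203.25 − 161 = 42.25.
DWL = ½ × 52.8125 × 42.25 = £1115.66.

£1115.66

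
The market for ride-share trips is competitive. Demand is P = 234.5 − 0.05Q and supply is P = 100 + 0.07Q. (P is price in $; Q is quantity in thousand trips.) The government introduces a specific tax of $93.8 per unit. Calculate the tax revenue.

$31813.83 thousand

Competitive equilibrium: 234.5 − 0.05Q = 100 + 0.07Q → Q* = 1120.83333, P* = 178.45833.
With the tax, the buyer price exceeds the seller price by 93.8: (234.5 − 0.05Q) − (100 + 0.07Q) = 93.8 → Q' = 339.16667.
Tax revenue = 93.8 × 339.16667 = $31813.83 thousand.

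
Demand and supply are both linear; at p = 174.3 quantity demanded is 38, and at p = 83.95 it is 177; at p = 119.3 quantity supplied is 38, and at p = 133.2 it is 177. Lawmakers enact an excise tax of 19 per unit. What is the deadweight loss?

Demand slope = (83.95 − 174.3)/(177 − 38) = −0.65, so p = 199 − 0.65q.
Supply slope = (133.2 − 119.3)/(177 − 38) = 0.1, so p = 115.5 + 0.1q.
Competitive equilibrium: 199 − 0.65q = 115.5 + 0.1q → q* = 111.3333, p* = 126.6333.
With the tax, the buyer price exceeds the seller price by 19: (199 − 0.65q) − (115.5 + 0.1q) = 19 → q' = 86.
Δq = 111.3333 − 86 = 25.3333; the wedge equals the tax, 19.
Welfare loss = ½ × 25.3333 × 19 = 240.67.

240.67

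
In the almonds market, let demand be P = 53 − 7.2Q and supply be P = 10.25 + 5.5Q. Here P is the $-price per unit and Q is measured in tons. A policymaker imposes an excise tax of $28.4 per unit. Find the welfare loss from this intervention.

$31.75

Competitive equilibrium: 53 − 7.2Q = 10.25 + 5.5Q → Q* = 3.3661, P* = 28.7638.
With the tax, the buyer price exceeds the seller price by 28.4: (53 − 7.2Q) − (10.25 + 5.5Q) = 28.4 → Q' = 1.1299.
ΔQ = 3.3661 − 1.1299 = 2.2362; the wedge equals the tax, 28.4.
Welfare loss = ½ × 2.2362 × 28.4 = $31.75.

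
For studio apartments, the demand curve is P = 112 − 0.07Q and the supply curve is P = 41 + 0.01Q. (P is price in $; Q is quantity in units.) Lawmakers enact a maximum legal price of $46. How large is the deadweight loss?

$6006.25

Competitive equilibrium: 112 − 0.07Q = 41 + 0.01Q → Q* = 887.5, P* = 49.875.
At the ceiling P = 46, quantity supplied = (46 − 41)/0.01 = 500.
Willingness to pay at Q' = 500: 112 − 0.07·500 = 77.
ΔQ = 887.5 − 500 = 387.5; wedge = 77 − 46 = 31.
The triangle = ½ × 387.5 × 31 = $6006.25.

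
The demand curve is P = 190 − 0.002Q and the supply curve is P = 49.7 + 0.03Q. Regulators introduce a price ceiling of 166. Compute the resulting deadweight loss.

4124.28

Competitive equilibrium: 190 − 0.002Q = 49.7 + 0.03Q → Q* = 4384.375, P* = 181.23125.
At the ceiling P = 166, quantity supplied = (166 − 49.7)/0.03 = 3876.66667.
Willingness to pay at Q' = 3876.66667: 190 − 0.002·3876.66667 = 182.24667.
ΔQ = 4384.375 − 3876.66667 = 507.70833; wedge = 182.24667 − 166 = 16.24667.
The triangle = ½ × 507.70833 × 16.24667 = 4124.28.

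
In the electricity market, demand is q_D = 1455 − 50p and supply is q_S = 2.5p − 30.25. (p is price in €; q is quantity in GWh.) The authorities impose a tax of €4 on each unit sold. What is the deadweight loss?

€19.05

In inverse form: demand p = 29.1 − 0.02q, supply p = 12.1 + 0.4q.
Competitive equilibrium: 29.1 − 0.02q = 12.1 + 0.4q → q* = 40.4762, p* = 28.2905.
With the tax, the buyer price exceeds the seller price by 4: (29.1 − 0.02q) − (12.1 + 0.4q) = 4 → q' = 30.9524.
Δq = 40.4762 − 30.9524 = 9.5238; the wedge equals the tax, 4.
DWL = ½ × 9.5238 × 4 = €19.05.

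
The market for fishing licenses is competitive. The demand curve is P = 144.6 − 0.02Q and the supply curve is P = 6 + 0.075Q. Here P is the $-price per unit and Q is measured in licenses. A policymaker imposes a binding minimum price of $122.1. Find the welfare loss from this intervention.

$5297.24

Competitive equilibrium: 144.6 − 0.02Q = 6 + 0.075Q → Q* = 1458.9474, P* = 115.4211.
At the floor P = 122.1, quantity demanded = (144.6 − 122.1)/0.02 = 1125.
Sellers' marginal cost at Q' = 1125: 6 + 0.075·1125 = 90.375.
ΔQ = 1458.9474 − 1125 = 333.9474; wedge = 122.1 − 90.375 = 31.725.
The triangle = ½ × 333.9474 × 31.725 = $5297.24.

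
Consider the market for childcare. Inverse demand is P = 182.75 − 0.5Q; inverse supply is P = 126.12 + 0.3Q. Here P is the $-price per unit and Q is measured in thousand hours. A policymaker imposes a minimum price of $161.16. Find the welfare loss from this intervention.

Competitive equilibrium: 182.75 − 0.5Q = 126.12 + 0.3Q → Q* = 70.7875, P* = 147.3563.
At the floor P = 161.16, quantity demanded = (182.75 − 161.16)/0.5 = 43.18.
Sellers' marginal cost at Q' = 43.18: 126.12 + 0.3·43.18 = 139.074.
ΔQ = 70.7875 − 43.18 = 27.6075; wedge = 161.16 − 139.074 = 22.086.
DWL = ½ × 27.6075 × 22.086 = $304.87 thousand.

$304.87 thousand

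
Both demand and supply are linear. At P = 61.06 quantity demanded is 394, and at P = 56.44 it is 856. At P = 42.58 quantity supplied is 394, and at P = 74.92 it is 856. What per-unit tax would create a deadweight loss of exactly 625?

Demand slope = (56.44 − 61.06)/(856 − 394) = −0.01, so P = 65 − 0.01Q.
Supply slope = (74.92 − 42.58)/(856 − 394) = 0.07, so P = 15 + 0.07Q.
Competitive equilibrium: 65 − 0.01Q = 15 + 0.07Q → Q* = 625, P* = 58.75.
A tax t gives ΔQ = t/0.08 and wedge t, so DWL = t²/0.16.
t²/0.16 = 625 → t² = 100 → t = 10.

10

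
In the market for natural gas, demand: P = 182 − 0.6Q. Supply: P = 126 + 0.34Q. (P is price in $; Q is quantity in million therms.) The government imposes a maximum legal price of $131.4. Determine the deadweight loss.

$897.23 million

Competitive equilibrium: 182 − 0.6Q = 126 + 0.34Q → Q* = 59.5745, P* = 146.2553.
At the ceiling P = 131.4, quantity supplied = (131.4 − 126)/0.34 = 15.8824.
Willingness to pay at Q' = 15.8824: 182 − 0.6·15.8824 = 172.4706.
ΔQ = 59.5745 − 15.8824 = 43.6921; wedge = 172.4706 − 131.4 = 41.0706.
Welfare loss = ½ × 43.6921 × 41.0706 = $897.23 million.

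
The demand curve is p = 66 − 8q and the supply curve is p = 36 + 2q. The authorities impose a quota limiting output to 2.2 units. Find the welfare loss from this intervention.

3.20

Competitive equilibrium: 66 − 8q = 36 + 2q → q* = 3, p* = 42.
At q = 2.2: demand price = 66 − 8·2.2 = 48.4; supply price = 36 + 2·2.2 = 40.4.
Δq = 3 − 2.2 = 0.8; wedge = 48.4 − 40.4 = 8.
The triangle = ½ × 0.8 × 8 = 3.20.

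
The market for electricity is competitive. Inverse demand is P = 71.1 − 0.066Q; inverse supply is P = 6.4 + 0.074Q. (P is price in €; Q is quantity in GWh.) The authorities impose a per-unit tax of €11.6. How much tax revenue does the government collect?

Competitive equilibrium: 71.1 − 0.066Q = 6.4 + 0.074Q → Q* = 462.1429, P* = 40.5986.
With the tax, the buyer price exceeds the seller price by 11.6: (71.1 − 0.066Q) − (6.4 + 0.074Q) = 11.6 → Q' = 379.2857.
Tax revenue = 11.6 × 379.2857 = €4399.71.

€4399.71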